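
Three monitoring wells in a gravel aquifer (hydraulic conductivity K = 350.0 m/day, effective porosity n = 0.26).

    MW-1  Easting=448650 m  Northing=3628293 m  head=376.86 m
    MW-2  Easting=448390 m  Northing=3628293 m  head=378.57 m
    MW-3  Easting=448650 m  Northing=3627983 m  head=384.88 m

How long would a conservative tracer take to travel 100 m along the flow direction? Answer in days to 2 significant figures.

∂h/∂x = (378.57 − 376.86) / (448390 − 448650) = -0.006577
∂h/∂y = (384.88 − 376.86) / (3627983 − 3628293) = -0.02587
|∇h| = √(-0.006577² + -0.02587²) = 0.02669
Seepage velocity v = K·i/n = 350.0 × 0.02669 / 0.26 = 35.93 m/day.
t = 100 / 35.93 = 2.783 days.

2.8 days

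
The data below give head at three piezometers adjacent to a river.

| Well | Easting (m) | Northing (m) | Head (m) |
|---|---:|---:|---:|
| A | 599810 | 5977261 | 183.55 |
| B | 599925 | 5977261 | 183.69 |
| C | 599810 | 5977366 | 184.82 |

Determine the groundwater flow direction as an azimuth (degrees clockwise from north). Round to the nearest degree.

186°

∂h/∂x = (183.69 − 183.55) / (599925 − 599810) = +0.001217
∂h/∂y = (184.82 − 183.55) / (5977366 − 5977261) = +0.01210
Flow direction (−∇h) has components (-0.001217 E, -0.01210 N).
Azimuth = atan2(E, N) = atan2(-0.001217, -0.01210) = 185.7° ≈ 186°.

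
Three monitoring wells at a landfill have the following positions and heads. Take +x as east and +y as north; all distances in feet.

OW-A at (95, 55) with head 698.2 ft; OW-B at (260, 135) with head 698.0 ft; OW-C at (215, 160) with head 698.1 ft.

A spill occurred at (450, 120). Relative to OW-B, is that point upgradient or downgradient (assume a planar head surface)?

downgradient

With h = a·x + b·y + c and OW-A as origin, the differences give:
  165·a + 80·b = -0.2
  120·a + 105·b = -0.1
Eliminate b (×105 and ×80, subtract): 7725·a = -13.00 → a = ∂h/∂x = -0.001683
Back-substitute: b = ∂h/∂y = +0.0009709.
Head at (450, 120) = 698.2 + (-0.001683)·(355) + (+0.0009709)·(65) = 697.67 ft.
That is lower than the 698.0 ft at OW-B, so the point is downgradient.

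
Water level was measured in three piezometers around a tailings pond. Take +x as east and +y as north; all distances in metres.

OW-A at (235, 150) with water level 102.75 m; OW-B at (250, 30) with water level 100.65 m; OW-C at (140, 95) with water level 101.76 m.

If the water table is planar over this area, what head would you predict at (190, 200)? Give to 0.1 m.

103.6 m

Differences from OW-A: to OW-B (Δx, Δy, Δh) = (15, -120, -2.10); to OW-C = (-95, -55, -0.99).
Solve a·Δx + b·Δy = Δh: det = 15·(-55) − (-95)·(-120) = -12225.
∂h/∂x = [(-2.10)·(-55) − (-0.99)·(-120)] / -12225 = +0.0002699
∂h/∂y = [15·(-0.99) − (-95)·(-2.10)] / -12225 = +0.01753
h(190, 200) = 102.75 + (+0.0002699)·(-45) + (+0.01753)·(50) = 102.75 -0.012 +0.877 = 103.615 m.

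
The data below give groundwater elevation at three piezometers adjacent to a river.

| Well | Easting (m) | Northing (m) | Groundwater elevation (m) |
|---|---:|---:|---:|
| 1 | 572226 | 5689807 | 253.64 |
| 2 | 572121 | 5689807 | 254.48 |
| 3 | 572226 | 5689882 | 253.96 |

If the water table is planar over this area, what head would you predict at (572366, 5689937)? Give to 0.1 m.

∂h/∂x = (254.48 − 253.64) / (572121 − 572226) = -0.008000
∂h/∂y = (253.96 − 253.64) / (5689882 − 5689807) = +0.004267
h(572366, 5689937) = 253.64 + (-0.008000)·(140) + (+0.004267)·(130) = 253.64 -1.120 +0.555 = 253.075 m.

253.1 m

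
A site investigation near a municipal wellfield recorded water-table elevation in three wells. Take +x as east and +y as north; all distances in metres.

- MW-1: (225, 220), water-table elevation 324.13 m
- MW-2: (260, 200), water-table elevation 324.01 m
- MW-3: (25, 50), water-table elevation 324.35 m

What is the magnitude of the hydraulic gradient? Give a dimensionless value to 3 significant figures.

Three-point gradient (reference MW-1): Δ to MW-2 = (35, -20, -0.12), Δ to MW-3 = (-200, -170, +0.22).
∂h/∂x = -0.002492, ∂h/∂y = +0.001638 (det = -9950).
|∇h| = √(-0.002492² + 0.001638²) = 0.002982

0.00298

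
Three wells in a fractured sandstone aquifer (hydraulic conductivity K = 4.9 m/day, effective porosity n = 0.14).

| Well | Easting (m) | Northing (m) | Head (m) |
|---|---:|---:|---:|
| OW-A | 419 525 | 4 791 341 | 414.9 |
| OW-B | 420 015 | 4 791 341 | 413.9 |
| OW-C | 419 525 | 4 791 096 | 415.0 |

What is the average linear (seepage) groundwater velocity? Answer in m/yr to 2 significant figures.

∂h/∂x = (413.9 − 414.9) / (420015 − 419525) = -0.002041
∂h/∂y = (415.0 − 414.9) / (4791096 − 4791341) = -0.0004082
|∇h| = √(-0.002041² + -0.0004082²) = 0.002081
Seepage velocity v = K·i/n = 4.9 × 0.002081 / 0.14 = 0.07283 m/day = 26.6 m/yr.

27 m/yr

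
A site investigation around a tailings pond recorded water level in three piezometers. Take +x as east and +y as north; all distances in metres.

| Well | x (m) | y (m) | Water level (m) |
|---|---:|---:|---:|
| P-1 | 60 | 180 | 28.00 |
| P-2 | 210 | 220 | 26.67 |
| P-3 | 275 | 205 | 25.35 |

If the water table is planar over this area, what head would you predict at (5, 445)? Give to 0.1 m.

With h = a·x + b·y + c and P-1 as origin, the differences give:
  150·a + 40·b = -1.33
  215·a + 25·b = -2.65
Eliminate b (×25 and ×40, subtract): -4850·a = 72.750 → a = ∂h/∂x = -0.01500
Back-substitute: b = ∂h/∂y = +0.02300.
h(5, 445) = 28.00 + (-0.01500)·(-55) + (+0.02300)·(265) = 28.00 +0.825 +6.095 = 34.920 m.

34.9 m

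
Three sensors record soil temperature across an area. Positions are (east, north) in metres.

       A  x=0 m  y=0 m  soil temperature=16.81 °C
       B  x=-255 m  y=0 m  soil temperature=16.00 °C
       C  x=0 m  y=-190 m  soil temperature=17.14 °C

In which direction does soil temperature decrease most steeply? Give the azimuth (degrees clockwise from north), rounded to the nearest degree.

299°

∂T/∂x = (16.00 − 16.81) / (-255 − 0) = +0.003176
∂T/∂y = (17.14 − 16.81) / (-190 − 0) = -0.001737
Steepest decrease is along −∇f: components (-0.003176 E, +0.001737 N).
Azimuth = atan2(-0.003176, +0.001737) = 298.7° ≈ 299°.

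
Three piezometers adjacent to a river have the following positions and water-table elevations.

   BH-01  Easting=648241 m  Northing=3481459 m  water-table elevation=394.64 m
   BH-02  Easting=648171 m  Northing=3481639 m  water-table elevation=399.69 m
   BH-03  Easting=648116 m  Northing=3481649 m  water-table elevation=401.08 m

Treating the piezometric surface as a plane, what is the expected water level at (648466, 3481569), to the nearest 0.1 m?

391.9 m

Differences from BH-01: to BH-02 (Δx, Δy, Δh) = (-70, 180, +5.05); to BH-03 = (-125, 190, +6.44).
Determinant of the coordinate differences = (-70)·190 − (-125)·180 = 9200.
∂h/∂x = [(+5.05)·190 − (+6.44)·180] / 9200 = -0.02171
∂h/∂y = [(-70)·(+6.44) − (-125)·(+5.05)] / 9200 = +0.01961
h(648466, 3481569) = 394.64 + (-0.02171)·(225) + (+0.01961)·(110) = 394.64 -4.884 +2.158 = 391.914 m.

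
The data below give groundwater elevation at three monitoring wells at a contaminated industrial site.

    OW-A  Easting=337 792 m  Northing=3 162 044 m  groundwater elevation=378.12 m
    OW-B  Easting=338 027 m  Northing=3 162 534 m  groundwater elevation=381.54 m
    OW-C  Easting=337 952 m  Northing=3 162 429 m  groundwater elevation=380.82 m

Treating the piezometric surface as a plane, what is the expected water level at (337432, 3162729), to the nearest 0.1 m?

Taking OW-A as reference: OW-B−OW-A = (235, 490, +3.42); OW-C−OW-A = (160, 385, +2.70).
Solve a·Δx + b·Δy = Δh: det = 235·385 − 160·490 = 12075.
∂h/∂x = [(+3.42)·385 − (+2.70)·490] / 12075 = -0.0005217
∂h/∂y = [235·(+2.70) − 160·(+3.42)] / 12075 = +0.007230
h(337432, 3162729) = 378.12 + (-0.0005217)·(-360) + (+0.007230)·(685) = 378.12 +0.188 +4.952 = 383.260 m.

383.3 m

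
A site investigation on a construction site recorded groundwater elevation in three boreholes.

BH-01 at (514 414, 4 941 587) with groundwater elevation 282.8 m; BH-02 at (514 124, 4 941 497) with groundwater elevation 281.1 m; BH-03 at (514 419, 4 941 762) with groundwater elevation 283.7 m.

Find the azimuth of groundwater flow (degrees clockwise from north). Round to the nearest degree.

221°

With h = a·x + b·y + c and BH-01 as origin, the differences give:
  (-290)·a + (-90)·b = -1.7
  5·a + 175·b = +0.9
Eliminate b (×175 and ×(-90), subtract): -50300·a = -216.50 → a = ∂h/∂x = +0.004304
Back-substitute: b = ∂h/∂y = +0.005020.
Flow direction (−∇h) has components (-0.004304 E, -0.005020 N).
Azimuth = atan2(E, N) = atan2(-0.004304, -0.005020) = 220.6° ≈ 221°.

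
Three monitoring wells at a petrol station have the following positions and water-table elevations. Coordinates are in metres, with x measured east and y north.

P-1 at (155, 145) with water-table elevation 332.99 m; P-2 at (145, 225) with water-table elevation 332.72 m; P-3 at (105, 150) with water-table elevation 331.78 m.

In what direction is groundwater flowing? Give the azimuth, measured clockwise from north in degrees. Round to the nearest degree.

With h = a·x + b·y + c and P-1 as origin, the differences give:
  (-10)·a + 80·b = -0.27
  (-50)·a + 5·b = -1.21
Eliminate b (×5 and ×80, subtract): 3950·a = 95.450 → a = ∂h/∂x = +0.02416
Back-substitute: b = ∂h/∂y = -0.0003544.
Flow direction (−∇h) has components (-0.02416 E, +0.0003544 N).
Azimuth = atan2(E, N) = atan2(-0.02416, +0.0003544) = 270.8° ≈ 271°.

271°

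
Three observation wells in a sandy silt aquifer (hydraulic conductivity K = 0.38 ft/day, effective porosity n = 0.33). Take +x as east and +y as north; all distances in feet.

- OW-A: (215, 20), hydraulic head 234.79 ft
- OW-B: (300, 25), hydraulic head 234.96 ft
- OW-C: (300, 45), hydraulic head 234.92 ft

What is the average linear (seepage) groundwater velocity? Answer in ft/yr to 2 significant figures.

With h = a·x + b·y + c and OW-A as origin, the differences give:
  85·a + 5·b = +0.17
  85·a + 25·b = +0.13
Eliminate b (×25 and ×5, subtract): 1700·a = 3.600 → a = ∂h/∂x = +0.002118
Back-substitute: b = ∂h/∂y = -0.002000.
|∇h| = √(0.002118² + -0.002000²) = 0.002913
Seepage velocity v = K·i/n = 0.38 × 0.002913 / 0.33 = 0.003354 ft/day = 1.225 ft/yr.

1.2 ft/yr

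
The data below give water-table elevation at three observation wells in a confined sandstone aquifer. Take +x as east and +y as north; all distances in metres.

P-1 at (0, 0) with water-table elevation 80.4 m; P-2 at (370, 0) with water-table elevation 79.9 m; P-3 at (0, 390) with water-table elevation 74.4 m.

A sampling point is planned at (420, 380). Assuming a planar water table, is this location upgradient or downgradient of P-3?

∂h/∂x = (79.9 − 80.4) / (370 − 0) = -0.001351
∂h/∂y = (74.4 − 80.4) / (390 − 0) = -0.01538
Head at (420, 380) = 80.4 + (-0.001351)·(420) + (-0.01538)·(380) = 73.99 m.
That is lower than the 74.4 m at P-3, so the point is downgradient.

downgradient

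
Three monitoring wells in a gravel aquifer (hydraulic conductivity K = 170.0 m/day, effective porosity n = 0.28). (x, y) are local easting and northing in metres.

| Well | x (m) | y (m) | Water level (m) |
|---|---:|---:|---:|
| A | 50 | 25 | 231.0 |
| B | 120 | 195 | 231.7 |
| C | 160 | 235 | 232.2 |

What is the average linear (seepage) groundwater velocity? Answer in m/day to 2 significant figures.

Differences from A: to B (Δx, Δy, Δh) = (70, 170, +0.7); to C = (110, 210, +1.2).
Solve a·Δx + b·Δy = Δh: det = 70·210 − 110·170 = -4000.
∂h/∂x = [(+0.7)·210 − (+1.2)·170] / -4000 = +0.01425
∂h/∂y = [70·(+1.2) − 110·(+0.7)] / -4000 = -0.001750
|∇h| = √(0.01425² + -0.001750²) = 0.01436
Seepage velocity v = K·i/n = 170.0 × 0.01436 / 0.28 = 8.719 m/day.

8.7 m/day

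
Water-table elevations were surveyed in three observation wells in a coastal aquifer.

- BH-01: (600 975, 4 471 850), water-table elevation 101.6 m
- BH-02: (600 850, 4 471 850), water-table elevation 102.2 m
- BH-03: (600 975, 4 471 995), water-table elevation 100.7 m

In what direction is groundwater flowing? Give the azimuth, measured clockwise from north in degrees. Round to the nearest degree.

∂h/∂x = (102.2 − 101.6) / (600850 − 600975) = -0.004800
∂h/∂y = (100.7 − 101.6) / (4471995 − 4471850) = -0.006207
Flow direction (−∇h) has components (+0.004800 E, +0.006207 N).
Azimuth = atan2(E, N) = atan2(+0.004800, +0.006207) = 37.7° ≈ 038°.

038°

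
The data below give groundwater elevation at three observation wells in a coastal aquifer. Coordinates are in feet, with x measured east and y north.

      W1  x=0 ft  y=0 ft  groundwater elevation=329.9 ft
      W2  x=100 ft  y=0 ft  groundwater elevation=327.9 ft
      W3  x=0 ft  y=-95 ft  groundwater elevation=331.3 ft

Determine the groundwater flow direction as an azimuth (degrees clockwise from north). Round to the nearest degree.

∂h/∂x = (327.9 − 329.9) / (100 − 0) = -0.02000
∂h/∂y = (331.3 − 329.9) / (-95 − 0) = -0.01474
Flow direction (−∇h) has components (+0.02000 E, +0.01474 N).
Azimuth = atan2(E, N) = atan2(+0.02000, +0.01474) = 53.6° ≈ 054°.

054°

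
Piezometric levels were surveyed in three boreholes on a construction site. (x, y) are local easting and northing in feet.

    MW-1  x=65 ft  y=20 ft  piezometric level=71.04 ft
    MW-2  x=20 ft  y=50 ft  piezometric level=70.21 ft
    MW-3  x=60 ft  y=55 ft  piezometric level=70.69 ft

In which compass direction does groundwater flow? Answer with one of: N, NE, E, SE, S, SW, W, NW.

Differences from MW-1: to MW-2 (Δx, Δy, Δh) = (-45, 30, -0.83); to MW-3 = (-5, 35, -0.35).
Solve a·Δx + b·Δy = Δh: det = (-45)·35 − (-5)·30 = -1425.
∂h/∂x = [(-0.83)·35 − (-0.35)·30] / -1425 = +0.01302
∂h/∂y = [(-45)·(-0.35) − (-5)·(-0.83)] / -1425 = -0.008140
Flow = −∇h = (-0.01302 east, +0.008140 north), which points northwest.

NW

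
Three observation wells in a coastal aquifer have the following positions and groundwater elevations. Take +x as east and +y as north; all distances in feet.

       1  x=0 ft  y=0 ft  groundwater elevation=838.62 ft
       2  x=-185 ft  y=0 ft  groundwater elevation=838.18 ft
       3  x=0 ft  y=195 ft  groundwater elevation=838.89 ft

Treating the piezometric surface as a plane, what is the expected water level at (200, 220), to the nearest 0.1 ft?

∂h/∂x = (838.18 − 838.62) / (-185 − 0) = +0.002378
∂h/∂y = (838.89 − 838.62) / (195 − 0) = +0.001385
h(200, 220) = 838.62 + (+0.002378)·(200) + (+0.001385)·(220) = 838.62 +0.476 +0.305 = 839.400 ft.

839.4 ft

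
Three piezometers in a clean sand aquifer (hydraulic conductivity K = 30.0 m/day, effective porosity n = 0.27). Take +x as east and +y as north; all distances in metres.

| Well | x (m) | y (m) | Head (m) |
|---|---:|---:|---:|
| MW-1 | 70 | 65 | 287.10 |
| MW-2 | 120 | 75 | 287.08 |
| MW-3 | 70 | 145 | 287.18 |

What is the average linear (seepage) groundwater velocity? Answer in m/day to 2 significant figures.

0.13 m/day

With h = a·x + b·y + c and MW-1 as origin, the differences give:
  50·a + 10·b = -0.02
  0·a + 80·b = +0.08
Eliminate b (×80 and ×10, subtract): 4000·a = -2.400 → a = ∂h/∂x = -0.0006000
Back-substitute: b = ∂h/∂y = +0.0010000.
|∇h| = √(-0.0006000² + 0.0010000²) = 0.001166
Seepage velocity v = K·i/n = 30.0 × 0.001166 / 0.27 = 0.1296 m/day.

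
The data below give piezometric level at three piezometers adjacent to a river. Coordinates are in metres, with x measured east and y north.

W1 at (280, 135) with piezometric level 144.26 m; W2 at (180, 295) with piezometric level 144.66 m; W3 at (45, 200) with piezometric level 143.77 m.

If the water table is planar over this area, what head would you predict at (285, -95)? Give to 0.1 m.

143.2 m

Three-point gradient (reference W1): Δ to W2 = (-100, 160, +0.40), Δ to W3 = (-235, 65, -0.49).
∂h/∂x = +0.003357, ∂h/∂y = +0.004598 (det = 31100).
h(285, -95) = 144.26 + (+0.003357)·(5) + (+0.004598)·(-230) = 144.26 +0.017 -1.058 = 143.219 m.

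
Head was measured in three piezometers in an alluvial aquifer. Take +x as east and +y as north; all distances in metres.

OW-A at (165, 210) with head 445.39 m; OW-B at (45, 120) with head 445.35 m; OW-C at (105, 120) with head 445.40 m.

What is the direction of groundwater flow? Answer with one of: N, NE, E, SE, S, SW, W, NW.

NW

Taking OW-A as reference: OW-B−OW-A = (-120, -90, -0.04); OW-C−OW-A = (-60, -90, +0.01).
Determinant of the coordinate differences = (-120)·(-90) − (-60)·(-90) = 5400.
∂h/∂x = [(-0.04)·(-90) − (+0.01)·(-90)] / 5400 = +0.0008333
∂h/∂y = [(-120)·(+0.01) − (-60)·(-0.04)] / 5400 = -0.0006667
Flow = −∇h = (-0.0008333 east, +0.0006667 north), which points northwest.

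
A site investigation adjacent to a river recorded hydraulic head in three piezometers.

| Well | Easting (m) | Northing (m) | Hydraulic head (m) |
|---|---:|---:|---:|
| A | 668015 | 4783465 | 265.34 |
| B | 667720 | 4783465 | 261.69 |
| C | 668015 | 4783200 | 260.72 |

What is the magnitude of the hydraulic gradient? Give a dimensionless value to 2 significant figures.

∂h/∂x = (261.69 − 265.34) / (667720 − 668015) = +0.01237
∂h/∂y = (260.72 − 265.34) / (4783200 − 4783465) = +0.01743
|∇h| = √(0.01237² + 0.01743²) = 0.02137

0.021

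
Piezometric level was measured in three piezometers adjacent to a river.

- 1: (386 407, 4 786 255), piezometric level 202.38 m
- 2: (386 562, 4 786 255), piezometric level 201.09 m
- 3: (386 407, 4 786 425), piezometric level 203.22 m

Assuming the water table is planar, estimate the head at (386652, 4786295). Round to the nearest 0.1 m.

∂h/∂x = (201.09 − 202.38) / (386562 − 386407) = -0.008323
∂h/∂y = (203.22 − 202.38) / (4786425 − 4786255) = +0.004941
h(386652, 4786295) = 202.38 + (-0.008323)·(245) + (+0.004941)·(40) = 202.38 -2.039 +0.198 = 200.539 m.

200.5 m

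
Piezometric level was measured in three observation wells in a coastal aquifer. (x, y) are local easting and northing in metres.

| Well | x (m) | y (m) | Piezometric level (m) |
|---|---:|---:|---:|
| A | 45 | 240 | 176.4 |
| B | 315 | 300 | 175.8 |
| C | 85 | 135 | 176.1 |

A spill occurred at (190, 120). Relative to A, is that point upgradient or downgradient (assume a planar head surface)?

With h = a·x + b·y + c and A as origin, the differences give:
  270·a + 60·b = -0.6
  40·a + (-105)·b = -0.3
Eliminate b (×(-105) and ×60, subtract): -30750·a = 81.00 → a = ∂h/∂x = -0.002634
Back-substitute: b = ∂h/∂y = +0.001854.
Head at (190, 120) = 176.4 + (-0.002634)·(145) + (+0.001854)·(-120) = 175.80 m.
That is lower than the 176.4 m at A, so the point is downgradient.

downgradient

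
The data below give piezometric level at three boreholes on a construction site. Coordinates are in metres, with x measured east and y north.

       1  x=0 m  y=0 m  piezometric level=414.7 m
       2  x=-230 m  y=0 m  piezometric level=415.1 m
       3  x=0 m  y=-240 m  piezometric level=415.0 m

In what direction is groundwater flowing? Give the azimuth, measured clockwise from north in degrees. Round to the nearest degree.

∂h/∂x = (415.1 − 414.7) / (-230 − 0) = -0.001739
∂h/∂y = (415.0 − 414.7) / (-240 − 0) = -0.001250
Flow direction (−∇h) has components (+0.001739 E, +0.001250 N).
Azimuth = atan2(E, N) = atan2(+0.001739, +0.001250) = 54.3° ≈ 054°.

054°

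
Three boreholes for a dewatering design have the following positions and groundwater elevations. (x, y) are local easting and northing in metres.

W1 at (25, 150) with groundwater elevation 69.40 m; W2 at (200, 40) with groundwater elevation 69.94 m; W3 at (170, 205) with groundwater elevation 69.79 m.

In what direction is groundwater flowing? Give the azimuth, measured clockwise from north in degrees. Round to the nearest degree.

278°

Differences from W1: to W2 (Δx, Δy, Δh) = (175, -110, +0.54); to W3 = (145, 55, +0.39).
Determinant of the coordinate differences = 175·55 − 145·(-110) = 25575.
∂h/∂x = [(+0.54)·55 − (+0.39)·(-110)] / 25575 = +0.002839
∂h/∂y = [175·(+0.39) − 145·(+0.54)] / 25575 = -0.0003930
Flow direction (−∇h) has components (-0.002839 E, +0.0003930 N).
Azimuth = atan2(E, N) = atan2(-0.002839, +0.0003930) = 277.9° ≈ 278°.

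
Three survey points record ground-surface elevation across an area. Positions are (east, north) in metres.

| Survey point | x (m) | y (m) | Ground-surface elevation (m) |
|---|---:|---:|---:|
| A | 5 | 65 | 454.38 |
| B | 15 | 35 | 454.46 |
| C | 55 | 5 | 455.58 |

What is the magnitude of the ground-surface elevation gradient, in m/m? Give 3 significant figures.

Differences from A: to B (Δx, Δy, Δh) = (10, -30, +0.08); to C = (50, -60, +1.20).
Determinant of the coordinate differences = 10·(-60) − 50·(-30) = 900.
∂z/∂x = [(+0.08)·(-60) − (+1.20)·(-30)] / 900 = +0.03467
∂z/∂y = [10·(+1.20) − 50·(+0.08)] / 900 = +0.008889
|∇f| = √(0.03467² + 0.008889²) = 0.03579 m/m

0.0358 m/m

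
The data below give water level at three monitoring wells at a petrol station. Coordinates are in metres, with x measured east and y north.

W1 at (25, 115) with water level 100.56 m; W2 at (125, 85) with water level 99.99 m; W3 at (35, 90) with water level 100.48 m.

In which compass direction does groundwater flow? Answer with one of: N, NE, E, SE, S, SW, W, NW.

E

Differences from W1: to W2 (Δx, Δy, Δh) = (100, -30, -0.57); to W3 = (10, -25, -0.08).
Solve a·Δx + b·Δy = Δh: det = 100·(-25) − 10·(-30) = -2200.
∂h/∂x = [(-0.57)·(-25) − (-0.08)·(-30)] / -2200 = -0.005386
∂h/∂y = [100·(-0.08) − 10·(-0.57)] / -2200 = +0.001045
Flow = −∇h = (+0.005386 east, -0.001045 north), which points east.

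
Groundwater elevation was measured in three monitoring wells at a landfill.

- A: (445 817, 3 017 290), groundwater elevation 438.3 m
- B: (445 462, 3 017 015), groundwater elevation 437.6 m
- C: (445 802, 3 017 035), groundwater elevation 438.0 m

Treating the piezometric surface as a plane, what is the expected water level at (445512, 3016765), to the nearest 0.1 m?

437.4 m

With h = a·x + b·y + c and A as origin, the differences give:
  (-355)·a + (-275)·b = -0.7
  (-15)·a + (-255)·b = -0.3
Eliminate b (×(-255) and ×(-275), subtract): 86400·a = 96.00 → a = ∂h/∂x = +0.001111
Back-substitute: b = ∂h/∂y = +0.001111.
h(445512, 3016765) = 438.3 + (+0.001111)·(-305) + (+0.001111)·(-525) = 438.3 -0.339 -0.583 = 437.378 m.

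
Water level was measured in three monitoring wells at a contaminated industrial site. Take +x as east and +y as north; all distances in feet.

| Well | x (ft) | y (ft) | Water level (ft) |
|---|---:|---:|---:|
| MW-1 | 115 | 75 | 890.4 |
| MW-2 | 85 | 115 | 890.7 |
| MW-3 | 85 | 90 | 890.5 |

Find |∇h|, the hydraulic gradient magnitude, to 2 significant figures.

0.0080

With h = a·x + b·y + c and MW-1 as origin, the differences give:
  (-30)·a + 40·b = +0.3
  (-30)·a + 15·b = +0.1
Eliminate b (×15 and ×40, subtract): 750·a = 0.50 → a = ∂h/∂x = +0.0006667
Back-substitute: b = ∂h/∂y = +0.008000.
|∇h| = √(0.0006667² + 0.008000²) = 0.008028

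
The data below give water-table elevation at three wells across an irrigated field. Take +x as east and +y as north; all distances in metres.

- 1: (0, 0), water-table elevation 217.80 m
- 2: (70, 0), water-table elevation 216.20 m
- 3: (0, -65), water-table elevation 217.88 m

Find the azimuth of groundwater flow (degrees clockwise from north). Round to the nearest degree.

087°

∂h/∂x = (216.20 − 217.80) / (70 − 0) = -0.02286
∂h/∂y = (217.88 − 217.80) / (-65 − 0) = -0.001231
Flow direction (−∇h) has components (+0.02286 E, +0.001231 N).
Azimuth = atan2(E, N) = atan2(+0.02286, +0.001231) = 86.9° ≈ 087°.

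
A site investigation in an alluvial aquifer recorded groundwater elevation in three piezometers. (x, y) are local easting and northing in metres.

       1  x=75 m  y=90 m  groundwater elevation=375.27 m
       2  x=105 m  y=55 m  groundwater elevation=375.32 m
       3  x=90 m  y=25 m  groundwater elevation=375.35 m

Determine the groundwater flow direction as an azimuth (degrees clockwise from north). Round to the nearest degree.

Differences from 1: to 2 (Δx, Δy, Δh) = (30, -35, +0.05); to 3 = (15, -65, +0.08).
Determinant of the coordinate differences = 30·(-65) − 15·(-35) = -1425.
∂h/∂x = [(+0.05)·(-65) − (+0.08)·(-35)] / -1425 = +0.0003158
∂h/∂y = [30·(+0.08) − 15·(+0.05)] / -1425 = -0.001158
Flow direction (−∇h) has components (-0.0003158 E, +0.001158 N).
Azimuth = atan2(E, N) = atan2(-0.0003158, +0.001158) = 344.7° ≈ 345°.

345°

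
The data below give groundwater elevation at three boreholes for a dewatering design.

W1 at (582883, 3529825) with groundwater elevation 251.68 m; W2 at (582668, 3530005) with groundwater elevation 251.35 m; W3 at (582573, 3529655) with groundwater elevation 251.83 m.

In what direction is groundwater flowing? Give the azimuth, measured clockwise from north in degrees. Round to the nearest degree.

348°

Differences from W1: to W2 (Δx, Δy, Δh) = (-215, 180, -0.33); to W3 = (-310, -170, +0.15).
Solve a·Δx + b·Δy = Δh: det = (-215)·(-170) − (-310)·180 = 92350.
∂h/∂x = [(-0.33)·(-170) − (+0.15)·180] / 92350 = +0.0003151
∂h/∂y = [(-215)·(+0.15) − (-310)·(-0.33)] / 92350 = -0.001457
Flow direction (−∇h) has components (-0.0003151 E, +0.001457 N).
Azimuth = atan2(E, N) = atan2(-0.0003151, +0.001457) = 347.8° ≈ 348°.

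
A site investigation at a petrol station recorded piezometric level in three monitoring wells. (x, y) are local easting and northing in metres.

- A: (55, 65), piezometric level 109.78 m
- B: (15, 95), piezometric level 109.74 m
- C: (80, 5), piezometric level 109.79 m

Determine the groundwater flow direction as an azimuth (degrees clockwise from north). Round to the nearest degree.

254°

Three-point gradient (reference A): Δ to B = (-40, 30, -0.04), Δ to C = (25, -60, +0.01).
∂h/∂x = +0.001273, ∂h/∂y = +0.0003636 (det = 1650).
Flow direction (−∇h) has components (-0.001273 E, -0.0003636 N).
Azimuth = atan2(E, N) = atan2(-0.001273, -0.0003636) = 254.1° ≈ 254°.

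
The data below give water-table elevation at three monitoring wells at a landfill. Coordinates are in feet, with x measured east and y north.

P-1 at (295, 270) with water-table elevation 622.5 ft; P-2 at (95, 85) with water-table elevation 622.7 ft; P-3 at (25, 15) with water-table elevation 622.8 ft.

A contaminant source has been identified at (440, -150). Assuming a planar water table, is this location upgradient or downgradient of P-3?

upgradient

With h = a·x + b·y + c and P-1 as origin, the differences give:
  (-200)·a + (-185)·b = +0.2
  (-270)·a + (-255)·b = +0.3
Eliminate b (×(-255) and ×(-185), subtract): 1050·a = 4.50 → a = ∂h/∂x = +0.004286
Back-substitute: b = ∂h/∂y = -0.005714.
Head at (440, -150) = 622.5 + (+0.004286)·(145) + (-0.005714)·(-420) = 625.52 ft.
That is higher than the 622.8 ft at P-3, so the point is upgradient.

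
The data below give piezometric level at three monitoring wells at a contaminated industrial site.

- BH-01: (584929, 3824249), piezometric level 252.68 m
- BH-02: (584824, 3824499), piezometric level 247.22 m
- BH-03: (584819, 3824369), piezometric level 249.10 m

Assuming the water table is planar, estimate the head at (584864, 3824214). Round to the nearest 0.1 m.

With h = a·x + b·y + c and BH-01 as origin, the differences give:
  (-105)·a + 250·b = -5.46
  (-110)·a + 120·b = -3.58
Eliminate b (×120 and ×250, subtract): 14900·a = 239.800 → a = ∂h/∂x = +0.01609
Back-substitute: b = ∂h/∂y = -0.01508.
h(584864, 3824214) = 252.68 + (+0.01609)·(-65) + (-0.01508)·(-35) = 252.68 -1.046 +0.528 = 252.162 m.

252.2 m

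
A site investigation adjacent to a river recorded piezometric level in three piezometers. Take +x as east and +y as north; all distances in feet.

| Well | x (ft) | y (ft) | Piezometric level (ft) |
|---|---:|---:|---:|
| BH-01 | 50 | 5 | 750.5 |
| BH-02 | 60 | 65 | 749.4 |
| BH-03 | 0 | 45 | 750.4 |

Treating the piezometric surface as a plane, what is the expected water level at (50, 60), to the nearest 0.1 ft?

749.6 ft

Differences from BH-01: to BH-02 (Δx, Δy, Δh) = (10, 60, -1.1); to BH-03 = (-50, 40, -0.1).
Solve a·Δx + b·Δy = Δh: det = 10·40 − (-50)·60 = 3400.
∂h/∂x = [(-1.1)·40 − (-0.1)·60] / 3400 = -0.01118
∂h/∂y = [10·(-0.1) − (-50)·(-1.1)] / 3400 = -0.01647
h(50, 60) = 750.5 + (-0.01118)·(0) + (-0.01647)·(55) = 750.5 -0.000 -0.906 = 749.594 ft.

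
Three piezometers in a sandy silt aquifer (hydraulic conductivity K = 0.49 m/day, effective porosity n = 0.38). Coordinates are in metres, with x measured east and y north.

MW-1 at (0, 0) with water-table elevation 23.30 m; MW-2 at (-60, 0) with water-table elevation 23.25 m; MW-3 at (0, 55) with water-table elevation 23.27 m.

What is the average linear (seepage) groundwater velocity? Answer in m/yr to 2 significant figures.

∂h/∂x = (23.25 − 23.30) / (-60 − 0) = +0.0008333
∂h/∂y = (23.27 − 23.30) / (55 − 0) = -0.0005455
|∇h| = √(0.0008333² + -0.0005455²) = 0.000996
Seepage velocity v = K·i/n = 0.49 × 0.000996 / 0.38 = 0.001284 m/day = 0.469 m/yr.

0.47 m/yr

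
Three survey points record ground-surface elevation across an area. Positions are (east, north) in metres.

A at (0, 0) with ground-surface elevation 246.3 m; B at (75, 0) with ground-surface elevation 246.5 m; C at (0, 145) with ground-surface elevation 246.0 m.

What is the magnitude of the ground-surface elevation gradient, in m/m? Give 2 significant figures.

0.0034 m/m

∂z/∂x = (246.5 − 246.3) / (75 − 0) = +0.002667
∂z/∂y = (246.0 − 246.3) / (145 − 0) = -0.002069
|∇f| = √(0.002667² + -0.002069²) = 0.003375 m/m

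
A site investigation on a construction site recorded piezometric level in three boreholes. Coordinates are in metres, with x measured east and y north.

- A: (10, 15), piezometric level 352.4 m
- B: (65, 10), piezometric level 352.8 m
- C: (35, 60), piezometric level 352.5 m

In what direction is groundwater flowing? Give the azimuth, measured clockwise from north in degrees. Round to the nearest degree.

With h = a·x + b·y + c and A as origin, the differences give:
  55·a + (-5)·b = +0.4
  25·a + 45·b = +0.1
Eliminate b (×45 and ×(-5), subtract): 2600·a = 18.50 → a = ∂h/∂x = +0.007115
Back-substitute: b = ∂h/∂y = -0.001731.
Flow direction (−∇h) has components (-0.007115 E, +0.001731 N).
Azimuth = atan2(E, N) = atan2(-0.007115, +0.001731) = 283.7° ≈ 284°.

284°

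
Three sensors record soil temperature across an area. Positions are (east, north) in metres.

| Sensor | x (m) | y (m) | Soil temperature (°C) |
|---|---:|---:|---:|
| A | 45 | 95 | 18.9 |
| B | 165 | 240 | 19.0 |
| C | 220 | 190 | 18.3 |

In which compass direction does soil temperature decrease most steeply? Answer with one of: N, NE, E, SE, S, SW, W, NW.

With T = a·x + b·y + c and A as origin, the differences give:
  120·a + 145·b = +0.1
  175·a + 95·b = -0.6
Eliminate b (×95 and ×145, subtract): -13975·a = 96.50 → a = ∂T/∂x = -0.006905
Back-substitute: b = ∂T/∂y = +0.006404.
Steepest decrease is along −∇f = (+0.006905 E, -0.006404 N) → southeast.

SE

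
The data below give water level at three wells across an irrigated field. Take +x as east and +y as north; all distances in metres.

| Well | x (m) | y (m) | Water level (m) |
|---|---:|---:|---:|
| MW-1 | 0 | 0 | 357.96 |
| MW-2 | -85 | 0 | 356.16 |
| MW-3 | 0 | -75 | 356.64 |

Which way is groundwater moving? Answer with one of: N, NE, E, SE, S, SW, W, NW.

∂h/∂x = (356.16 − 357.96) / (-85 − 0) = +0.02118
∂h/∂y = (356.64 − 357.96) / (-75 − 0) = +0.01760
Flow = −∇h = (-0.02118 east, -0.01760 north), which points southwest.

SW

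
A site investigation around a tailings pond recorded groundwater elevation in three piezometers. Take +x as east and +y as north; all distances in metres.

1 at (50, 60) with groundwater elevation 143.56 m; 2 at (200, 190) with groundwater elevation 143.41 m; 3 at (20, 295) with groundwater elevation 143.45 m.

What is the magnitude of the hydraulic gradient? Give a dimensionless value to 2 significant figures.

Taking 1 as reference: 2−1 = (150, 130, -0.15); 3−1 = (-30, 235, -0.11).
Determinant of the coordinate differences = 150·235 − (-30)·130 = 39150.
∂h/∂x = [(-0.15)·235 − (-0.11)·130] / 39150 = -0.0005351
∂h/∂y = [150·(-0.11) − (-30)·(-0.15)] / 39150 = -0.0005364
|∇h| = √(-0.0005351² + -0.0005364²) = 0.0007577

0.00076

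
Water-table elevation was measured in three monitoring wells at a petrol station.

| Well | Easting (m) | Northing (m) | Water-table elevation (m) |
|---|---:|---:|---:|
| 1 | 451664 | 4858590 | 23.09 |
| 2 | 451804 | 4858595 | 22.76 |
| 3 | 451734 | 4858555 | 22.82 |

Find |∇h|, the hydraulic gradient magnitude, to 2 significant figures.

Differences from 1: to 2 (Δx, Δy, Δh) = (140, 5, -0.33); to 3 = (70, -35, -0.27).
Determinant of the coordinate differences = 140·(-35) − 70·5 = -5250.
∂h/∂x = [(-0.33)·(-35) − (-0.27)·5] / -5250 = -0.002457
∂h/∂y = [140·(-0.27) − 70·(-0.33)] / -5250 = +0.002800
|∇h| = √(-0.002457² + 0.002800²) = 0.003725

0.0037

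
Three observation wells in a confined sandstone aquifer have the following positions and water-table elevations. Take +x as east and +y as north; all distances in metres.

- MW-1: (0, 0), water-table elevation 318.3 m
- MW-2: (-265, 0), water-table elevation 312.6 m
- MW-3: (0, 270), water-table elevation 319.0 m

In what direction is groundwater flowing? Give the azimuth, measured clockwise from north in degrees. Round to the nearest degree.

∂h/∂x = (312.6 − 318.3) / (-265 − 0) = +0.02151
∂h/∂y = (319.0 − 318.3) / (270 − 0) = +0.002593
Flow direction (−∇h) has components (-0.02151 E, -0.002593 N).
Azimuth = atan2(E, N) = atan2(-0.02151, -0.002593) = 263.1° ≈ 263°.

263°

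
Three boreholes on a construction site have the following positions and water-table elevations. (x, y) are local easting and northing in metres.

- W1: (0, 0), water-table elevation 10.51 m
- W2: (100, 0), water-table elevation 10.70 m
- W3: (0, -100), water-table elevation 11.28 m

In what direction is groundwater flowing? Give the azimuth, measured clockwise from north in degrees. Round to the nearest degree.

∂h/∂x = (10.70 − 10.51) / (100 − 0) = +0.001900
∂h/∂y = (11.28 − 10.51) / (-100 − 0) = -0.007700
Flow direction (−∇h) has components (-0.001900 E, +0.007700 N).
Azimuth = atan2(E, N) = atan2(-0.001900, +0.007700) = 346.1° ≈ 346°.

346°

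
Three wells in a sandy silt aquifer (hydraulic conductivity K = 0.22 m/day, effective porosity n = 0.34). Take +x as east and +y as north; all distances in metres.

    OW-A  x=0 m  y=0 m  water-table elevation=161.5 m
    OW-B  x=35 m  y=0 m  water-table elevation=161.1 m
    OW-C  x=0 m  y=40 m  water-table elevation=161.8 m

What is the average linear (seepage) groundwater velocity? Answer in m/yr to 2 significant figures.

3.2 m/yr

∂h/∂x = (161.1 − 161.5) / (35 − 0) = -0.01143
∂h/∂y = (161.8 − 161.5) / (40 − 0) = +0.007500
|∇h| = √(-0.01143² + 0.007500²) = 0.01367
Seepage velocity v = K·i/n = 0.22 × 0.01367 / 0.34 = 0.008845 m/day = 3.231 m/yr.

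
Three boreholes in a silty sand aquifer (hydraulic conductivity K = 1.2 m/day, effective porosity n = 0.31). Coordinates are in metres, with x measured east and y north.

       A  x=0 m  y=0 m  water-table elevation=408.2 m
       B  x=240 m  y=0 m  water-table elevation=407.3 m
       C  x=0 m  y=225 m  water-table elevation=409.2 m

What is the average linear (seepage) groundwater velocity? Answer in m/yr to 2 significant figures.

∂h/∂x = (407.3 − 408.2) / (240 − 0) = -0.003750
∂h/∂y = (409.2 − 408.2) / (225 − 0) = +0.004444
|∇h| = √(-0.003750² + 0.004444²) = 0.005815
Seepage velocity v = K·i/n = 1.2 × 0.005815 / 0.31 = 0.02251 m/day = 8.222 m/yr.

8.2 m/yr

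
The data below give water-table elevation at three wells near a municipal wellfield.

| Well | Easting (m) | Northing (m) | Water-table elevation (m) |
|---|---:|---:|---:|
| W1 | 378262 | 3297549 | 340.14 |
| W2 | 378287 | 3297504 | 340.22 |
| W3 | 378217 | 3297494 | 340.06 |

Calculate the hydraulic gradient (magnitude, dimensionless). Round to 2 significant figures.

0.0024

With h = a·x + b·y + c and W1 as origin, the differences give:
  25·a + (-45)·b = +0.08
  (-45)·a + (-55)·b = -0.08
Eliminate b (×(-55) and ×(-45), subtract): -3400·a = -8.000 → a = ∂h/∂x = +0.002353
Back-substitute: b = ∂h/∂y = -0.0004706.
|∇h| = √(0.002353² + -0.0004706²) = 0.0024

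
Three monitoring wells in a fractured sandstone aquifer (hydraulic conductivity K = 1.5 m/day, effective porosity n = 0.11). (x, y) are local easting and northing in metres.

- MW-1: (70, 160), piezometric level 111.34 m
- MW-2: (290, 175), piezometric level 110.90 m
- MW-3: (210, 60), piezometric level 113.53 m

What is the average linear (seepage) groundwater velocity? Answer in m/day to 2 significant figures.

With h = a·x + b·y + c and MW-1 as origin, the differences give:
  220·a + 15·b = -0.44
  140·a + (-100)·b = +2.19
Eliminate b (×(-100) and ×15, subtract): -24100·a = 11.150 → a = ∂h/∂x = -0.0004627
Back-substitute: b = ∂h/∂y = -0.02255.
|∇h| = √(-0.0004627² + -0.02255²) = 0.02255
Seepage velocity v = K·i/n = 1.5 × 0.02255 / 0.11 = 0.3075 m/day.

0.31 m/day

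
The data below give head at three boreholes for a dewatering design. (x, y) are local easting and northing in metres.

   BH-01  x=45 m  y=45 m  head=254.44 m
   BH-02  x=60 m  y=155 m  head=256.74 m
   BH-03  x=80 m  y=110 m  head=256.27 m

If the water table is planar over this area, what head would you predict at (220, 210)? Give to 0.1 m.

With h = a·x + b·y + c and BH-01 as origin, the differences give:
  15·a + 110·b = +2.30
  35·a + 65·b = +1.83
Eliminate b (×65 and ×110, subtract): -2875·a = -51.800 → a = ∂h/∂x = +0.01802
Back-substitute: b = ∂h/∂y = +0.01845.
h(220, 210) = 254.44 + (+0.01802)·(175) + (+0.01845)·(165) = 254.44 +3.153 +3.045 = 260.638 m.

260.6 m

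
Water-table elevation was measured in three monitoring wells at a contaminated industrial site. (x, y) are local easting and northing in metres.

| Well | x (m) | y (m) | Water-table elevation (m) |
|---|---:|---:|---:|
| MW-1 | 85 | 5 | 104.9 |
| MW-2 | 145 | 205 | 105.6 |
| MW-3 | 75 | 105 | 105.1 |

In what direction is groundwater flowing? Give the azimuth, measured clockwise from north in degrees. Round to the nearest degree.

With h = a·x + b·y + c and MW-1 as origin, the differences give:
  60·a + 200·b = +0.7
  (-10)·a + 100·b = +0.2
Eliminate b (×100 and ×200, subtract): 8000·a = 30.00 → a = ∂h/∂x = +0.003750
Back-substitute: b = ∂h/∂y = +0.002375.
Flow direction (−∇h) has components (-0.003750 E, -0.002375 N).
Azimuth = atan2(E, N) = atan2(-0.003750, -0.002375) = 237.7° ≈ 238°.

238°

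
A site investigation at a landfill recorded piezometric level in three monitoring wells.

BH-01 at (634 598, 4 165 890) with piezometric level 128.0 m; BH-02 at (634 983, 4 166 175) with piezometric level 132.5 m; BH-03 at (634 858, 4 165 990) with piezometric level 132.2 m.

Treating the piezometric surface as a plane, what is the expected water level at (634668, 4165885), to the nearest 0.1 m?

Three-point gradient (reference BH-01): Δ to BH-02 = (385, 285, +4.5), Δ to BH-03 = (260, 100, +4.2).
∂h/∂x = +0.02098, ∂h/∂y = -0.01256 (det = -35600).
h(634668, 4165885) = 128.0 + (+0.02098)·(70) + (-0.01256)·(-5) = 128.0 +1.469 +0.063 = 129.532 m.

129.5 m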